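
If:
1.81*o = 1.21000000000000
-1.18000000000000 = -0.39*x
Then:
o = 0.67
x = 3.03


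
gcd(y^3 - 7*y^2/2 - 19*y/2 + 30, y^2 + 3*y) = y + 3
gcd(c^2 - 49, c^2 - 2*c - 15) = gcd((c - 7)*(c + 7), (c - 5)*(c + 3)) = 1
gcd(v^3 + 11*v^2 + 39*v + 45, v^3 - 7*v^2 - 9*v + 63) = v + 3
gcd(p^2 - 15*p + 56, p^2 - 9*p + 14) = p - 7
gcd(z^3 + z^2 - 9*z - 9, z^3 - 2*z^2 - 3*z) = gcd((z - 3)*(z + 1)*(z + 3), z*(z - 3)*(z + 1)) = z^2 - 2*z - 3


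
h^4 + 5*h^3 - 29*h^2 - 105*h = h*(h - 5)*(h + 3)*(h + 7)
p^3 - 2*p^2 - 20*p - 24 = (p - 6)*(p + 2)^2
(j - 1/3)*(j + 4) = j^2 + 11*j/3 - 4/3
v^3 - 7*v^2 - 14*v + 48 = (v - 8)*(v - 2)*(v + 3)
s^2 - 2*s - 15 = (s - 5)*(s + 3)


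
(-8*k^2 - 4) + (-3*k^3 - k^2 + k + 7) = -3*k^3 - 9*k^2 + k + 3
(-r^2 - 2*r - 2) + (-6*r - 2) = -r^2 - 8*r - 4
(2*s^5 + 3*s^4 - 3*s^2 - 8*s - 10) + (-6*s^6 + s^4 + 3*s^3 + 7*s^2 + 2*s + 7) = -6*s^6 + 2*s^5 + 4*s^4 + 3*s^3 + 4*s^2 - 6*s - 3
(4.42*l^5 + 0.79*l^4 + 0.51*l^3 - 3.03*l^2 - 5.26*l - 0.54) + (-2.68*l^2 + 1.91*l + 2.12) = 4.42*l^5 + 0.79*l^4 + 0.51*l^3 - 5.71*l^2 - 3.35*l + 1.58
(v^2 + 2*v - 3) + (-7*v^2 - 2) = -6*v^2 + 2*v - 5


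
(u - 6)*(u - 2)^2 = u^3 - 10*u^2 + 28*u - 24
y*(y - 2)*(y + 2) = y^3 - 4*y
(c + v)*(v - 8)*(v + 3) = c*v^2 - 5*c*v - 24*c + v^3 - 5*v^2 - 24*v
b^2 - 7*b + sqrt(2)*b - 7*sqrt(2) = (b - 7)*(b + sqrt(2))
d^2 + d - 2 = (d - 1)*(d + 2)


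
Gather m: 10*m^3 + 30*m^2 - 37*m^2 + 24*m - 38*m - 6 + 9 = 10*m^3 - 7*m^2 - 14*m + 3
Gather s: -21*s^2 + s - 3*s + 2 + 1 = -21*s^2 - 2*s + 3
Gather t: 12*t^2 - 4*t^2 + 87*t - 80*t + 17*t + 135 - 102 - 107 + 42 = 8*t^2 + 24*t - 32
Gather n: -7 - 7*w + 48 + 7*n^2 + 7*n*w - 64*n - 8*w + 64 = 7*n^2 + n*(7*w - 64) - 15*w + 105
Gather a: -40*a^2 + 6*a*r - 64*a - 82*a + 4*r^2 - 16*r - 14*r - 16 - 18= -40*a^2 + a*(6*r - 146) + 4*r^2 - 30*r - 34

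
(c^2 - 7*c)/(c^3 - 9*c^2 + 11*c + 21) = c/(c^2 - 2*c - 3)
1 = 1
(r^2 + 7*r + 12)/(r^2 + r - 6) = (r + 4)/(r - 2)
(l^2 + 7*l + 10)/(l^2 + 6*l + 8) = (l + 5)/(l + 4)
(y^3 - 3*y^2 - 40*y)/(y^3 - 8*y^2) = (y + 5)/y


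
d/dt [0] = 0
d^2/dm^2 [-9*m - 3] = 0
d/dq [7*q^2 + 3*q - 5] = 14*q + 3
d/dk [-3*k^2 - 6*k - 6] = -6*k - 6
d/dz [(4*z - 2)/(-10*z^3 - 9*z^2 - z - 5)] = 2*(40*z^3 - 12*z^2 - 18*z - 11)/(100*z^6 + 180*z^5 + 101*z^4 + 118*z^3 + 91*z^2 + 10*z + 25)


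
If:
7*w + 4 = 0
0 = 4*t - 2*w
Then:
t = -2/7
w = -4/7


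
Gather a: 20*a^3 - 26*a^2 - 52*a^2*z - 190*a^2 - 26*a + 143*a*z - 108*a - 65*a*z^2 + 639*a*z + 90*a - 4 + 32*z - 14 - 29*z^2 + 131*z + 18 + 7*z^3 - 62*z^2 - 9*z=20*a^3 + a^2*(-52*z - 216) + a*(-65*z^2 + 782*z - 44) + 7*z^3 - 91*z^2 + 154*z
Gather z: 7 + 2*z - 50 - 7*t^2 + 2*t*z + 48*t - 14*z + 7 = -7*t^2 + 48*t + z*(2*t - 12) - 36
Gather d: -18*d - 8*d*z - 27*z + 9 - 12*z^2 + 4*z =d*(-8*z - 18) - 12*z^2 - 23*z + 9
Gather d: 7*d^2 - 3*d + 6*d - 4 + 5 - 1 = 7*d^2 + 3*d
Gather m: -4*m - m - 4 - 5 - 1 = -5*m - 10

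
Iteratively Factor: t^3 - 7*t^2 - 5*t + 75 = (t - 5)*(t^2 - 2*t - 15) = (t - 5)*(t + 3)*(t - 5)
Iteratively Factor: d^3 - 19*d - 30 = (d + 2)*(d^2 - 2*d - 15) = (d + 2)*(d + 3)*(d - 5)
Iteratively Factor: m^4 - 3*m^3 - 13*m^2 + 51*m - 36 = (m + 4)*(m^3 - 7*m^2 + 15*m - 9) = (m - 3)*(m + 4)*(m^2 - 4*m + 3) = (m - 3)^2*(m + 4)*(m - 1)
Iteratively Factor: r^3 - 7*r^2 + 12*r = (r)*(r^2 - 7*r + 12) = r*(r - 4)*(r - 3)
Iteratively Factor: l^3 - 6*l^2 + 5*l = (l)*(l^2 - 6*l + 5) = l*(l - 1)*(l - 5)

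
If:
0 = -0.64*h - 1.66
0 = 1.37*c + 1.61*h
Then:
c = 3.05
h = -2.59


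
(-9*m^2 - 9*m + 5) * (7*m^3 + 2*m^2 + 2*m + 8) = -63*m^5 - 81*m^4 - m^3 - 80*m^2 - 62*m + 40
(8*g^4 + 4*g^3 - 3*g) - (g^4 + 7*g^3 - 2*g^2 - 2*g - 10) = 7*g^4 - 3*g^3 + 2*g^2 - g + 10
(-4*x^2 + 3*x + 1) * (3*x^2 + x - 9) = -12*x^4 + 5*x^3 + 42*x^2 - 26*x - 9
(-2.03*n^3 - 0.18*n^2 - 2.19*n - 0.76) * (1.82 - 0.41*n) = 0.8323*n^4 - 3.6208*n^3 + 0.5703*n^2 - 3.6742*n - 1.3832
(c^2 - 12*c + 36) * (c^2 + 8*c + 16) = c^4 - 4*c^3 - 44*c^2 + 96*c + 576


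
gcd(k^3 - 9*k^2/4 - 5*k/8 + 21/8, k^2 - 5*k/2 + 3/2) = k - 3/2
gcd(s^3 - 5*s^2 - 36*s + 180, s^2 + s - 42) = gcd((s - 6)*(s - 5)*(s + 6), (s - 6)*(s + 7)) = s - 6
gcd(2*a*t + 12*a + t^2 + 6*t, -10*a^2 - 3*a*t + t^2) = 2*a + t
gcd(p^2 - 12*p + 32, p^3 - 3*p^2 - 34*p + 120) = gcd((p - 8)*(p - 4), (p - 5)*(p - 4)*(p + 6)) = p - 4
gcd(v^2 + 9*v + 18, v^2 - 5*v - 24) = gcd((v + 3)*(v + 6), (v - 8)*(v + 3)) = v + 3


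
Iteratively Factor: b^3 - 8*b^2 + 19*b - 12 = (b - 4)*(b^2 - 4*b + 3) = (b - 4)*(b - 3)*(b - 1)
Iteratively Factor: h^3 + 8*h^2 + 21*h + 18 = (h + 2)*(h^2 + 6*h + 9) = (h + 2)*(h + 3)*(h + 3)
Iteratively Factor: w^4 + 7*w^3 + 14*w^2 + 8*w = (w + 1)*(w^3 + 6*w^2 + 8*w) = (w + 1)*(w + 2)*(w^2 + 4*w) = w*(w + 1)*(w + 2)*(w + 4)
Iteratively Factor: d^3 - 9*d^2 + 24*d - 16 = (d - 1)*(d^2 - 8*d + 16) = (d - 4)*(d - 1)*(d - 4)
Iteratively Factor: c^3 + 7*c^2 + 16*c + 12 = (c + 3)*(c^2 + 4*c + 4) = (c + 2)*(c + 3)*(c + 2)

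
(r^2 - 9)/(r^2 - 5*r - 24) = (r - 3)/(r - 8)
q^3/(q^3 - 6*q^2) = q/(q - 6)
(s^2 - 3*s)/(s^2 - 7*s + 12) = s/(s - 4)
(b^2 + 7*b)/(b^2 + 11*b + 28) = b/(b + 4)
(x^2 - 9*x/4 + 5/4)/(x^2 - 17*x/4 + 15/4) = (x - 1)/(x - 3)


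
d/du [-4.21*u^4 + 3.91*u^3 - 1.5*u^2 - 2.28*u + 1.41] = -16.84*u^3 + 11.73*u^2 - 3.0*u - 2.28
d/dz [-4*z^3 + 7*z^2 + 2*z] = -12*z^2 + 14*z + 2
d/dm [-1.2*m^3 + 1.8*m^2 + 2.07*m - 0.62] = -3.6*m^2 + 3.6*m + 2.07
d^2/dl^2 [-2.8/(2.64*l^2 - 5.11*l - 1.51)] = (-39.02976*l^2 + 75.54624*l + 2.8*(5.28*l - 5.11)*(10.56*l - 10.22) + 22.32384)/(-2.64*l^2 + 5.11*l + 1.51)^3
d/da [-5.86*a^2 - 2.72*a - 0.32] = -11.72*a - 2.72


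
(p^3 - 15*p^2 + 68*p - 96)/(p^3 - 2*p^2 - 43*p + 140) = (p^2 - 11*p + 24)/(p^2 + 2*p - 35)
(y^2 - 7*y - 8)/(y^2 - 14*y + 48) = (y + 1)/(y - 6)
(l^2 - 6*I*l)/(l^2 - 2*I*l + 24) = l/(l + 4*I)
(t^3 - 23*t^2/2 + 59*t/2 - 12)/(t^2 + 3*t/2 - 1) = (t^2 - 11*t + 24)/(t + 2)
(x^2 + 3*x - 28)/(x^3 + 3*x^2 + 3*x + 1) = (x^2 + 3*x - 28)/(x^3 + 3*x^2 + 3*x + 1)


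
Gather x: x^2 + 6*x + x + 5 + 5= x^2 + 7*x + 10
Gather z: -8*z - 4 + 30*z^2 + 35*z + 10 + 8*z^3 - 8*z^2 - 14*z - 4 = 8*z^3 + 22*z^2 + 13*z + 2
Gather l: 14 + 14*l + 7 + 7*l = 21*l + 21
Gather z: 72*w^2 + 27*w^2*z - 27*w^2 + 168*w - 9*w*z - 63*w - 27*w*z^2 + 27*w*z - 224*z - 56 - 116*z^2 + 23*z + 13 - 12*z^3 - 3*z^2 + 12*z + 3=45*w^2 + 105*w - 12*z^3 + z^2*(-27*w - 119) + z*(27*w^2 + 18*w - 189) - 40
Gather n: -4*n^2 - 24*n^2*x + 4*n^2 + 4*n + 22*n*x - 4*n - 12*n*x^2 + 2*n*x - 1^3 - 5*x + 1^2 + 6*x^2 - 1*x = -24*n^2*x + n*(-12*x^2 + 24*x) + 6*x^2 - 6*x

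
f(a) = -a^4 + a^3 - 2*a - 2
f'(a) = -4*a^3 + 3*a^2 - 2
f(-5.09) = -794.92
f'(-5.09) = 603.21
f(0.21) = -2.41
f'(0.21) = -1.90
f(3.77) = -157.96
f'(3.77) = -173.69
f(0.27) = -2.53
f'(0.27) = -1.86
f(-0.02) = -1.96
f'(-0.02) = -2.00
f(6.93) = -1989.44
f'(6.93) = -1189.18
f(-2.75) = -74.49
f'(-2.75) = 103.88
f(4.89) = -466.64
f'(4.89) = -397.98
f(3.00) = -62.00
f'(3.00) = -83.00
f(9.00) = -5852.00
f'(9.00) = -2675.00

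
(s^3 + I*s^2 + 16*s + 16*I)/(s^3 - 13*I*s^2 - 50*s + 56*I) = (s^2 + 5*I*s - 4)/(s^2 - 9*I*s - 14)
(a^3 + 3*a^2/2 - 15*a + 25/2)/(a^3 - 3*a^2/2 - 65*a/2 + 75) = (a^2 + 4*a - 5)/(a^2 + a - 30)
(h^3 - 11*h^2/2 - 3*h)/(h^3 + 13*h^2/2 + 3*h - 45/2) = h*(2*h^2 - 11*h - 6)/(2*h^3 + 13*h^2 + 6*h - 45)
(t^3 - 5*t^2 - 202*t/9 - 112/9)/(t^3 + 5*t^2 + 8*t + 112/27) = 3*(3*t^2 - 22*t - 16)/(9*t^2 + 24*t + 16)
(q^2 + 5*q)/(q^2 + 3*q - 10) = q/(q - 2)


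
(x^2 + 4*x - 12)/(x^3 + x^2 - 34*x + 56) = (x + 6)/(x^2 + 3*x - 28)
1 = 1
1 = 1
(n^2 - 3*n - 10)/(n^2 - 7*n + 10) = (n + 2)/(n - 2)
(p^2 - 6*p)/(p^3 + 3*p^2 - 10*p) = (p - 6)/(p^2 + 3*p - 10)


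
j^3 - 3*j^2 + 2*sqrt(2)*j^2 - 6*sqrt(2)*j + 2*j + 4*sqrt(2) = (j - 2)*(j - 1)*(j + 2*sqrt(2))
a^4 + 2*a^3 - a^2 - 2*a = a*(a - 1)*(a + 1)*(a + 2)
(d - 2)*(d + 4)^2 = d^3 + 6*d^2 - 32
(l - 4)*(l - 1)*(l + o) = l^3 + l^2*o - 5*l^2 - 5*l*o + 4*l + 4*o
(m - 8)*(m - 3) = m^2 - 11*m + 24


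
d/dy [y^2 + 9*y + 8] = 2*y + 9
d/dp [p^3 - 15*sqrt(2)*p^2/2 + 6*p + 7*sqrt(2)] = 3*p^2 - 15*sqrt(2)*p + 6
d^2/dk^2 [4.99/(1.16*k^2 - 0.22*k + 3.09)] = (-13.429088*k^2 + 2.546896*k + 4.99*(2.32*k - 0.22)*(4.64*k - 0.44) - 35.772312)/(1.16*k^2 - 0.22*k + 3.09)^3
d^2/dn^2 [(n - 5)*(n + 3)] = 2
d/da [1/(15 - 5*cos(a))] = -sin(a)/(5*(cos(a) - 3)^2)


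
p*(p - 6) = p^2 - 6*p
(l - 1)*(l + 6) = l^2 + 5*l - 6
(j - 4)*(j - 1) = j^2 - 5*j + 4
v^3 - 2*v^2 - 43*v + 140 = (v - 5)*(v - 4)*(v + 7)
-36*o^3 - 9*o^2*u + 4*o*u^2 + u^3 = (-3*o + u)*(3*o + u)*(4*o + u)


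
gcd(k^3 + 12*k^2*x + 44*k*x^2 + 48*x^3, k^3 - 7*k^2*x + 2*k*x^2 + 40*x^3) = k + 2*x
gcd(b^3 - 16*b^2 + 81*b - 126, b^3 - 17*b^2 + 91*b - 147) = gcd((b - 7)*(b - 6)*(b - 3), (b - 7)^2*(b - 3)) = b^2 - 10*b + 21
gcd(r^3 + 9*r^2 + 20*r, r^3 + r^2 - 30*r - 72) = r + 4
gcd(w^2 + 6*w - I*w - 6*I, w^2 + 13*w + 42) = w + 6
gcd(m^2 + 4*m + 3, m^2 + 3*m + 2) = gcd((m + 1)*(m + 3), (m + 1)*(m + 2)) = m + 1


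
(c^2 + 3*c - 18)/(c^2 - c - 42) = (c - 3)/(c - 7)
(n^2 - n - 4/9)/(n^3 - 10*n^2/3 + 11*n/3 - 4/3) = (n + 1/3)/(n^2 - 2*n + 1)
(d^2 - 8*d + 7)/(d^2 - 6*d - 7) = (d - 1)/(d + 1)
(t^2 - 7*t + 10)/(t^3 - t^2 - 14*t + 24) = (t - 5)/(t^2 + t - 12)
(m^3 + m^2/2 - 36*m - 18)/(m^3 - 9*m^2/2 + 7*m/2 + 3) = (m^2 - 36)/(m^2 - 5*m + 6)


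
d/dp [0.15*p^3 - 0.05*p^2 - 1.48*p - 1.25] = 0.45*p^2 - 0.1*p - 1.48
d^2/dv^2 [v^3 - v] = 6*v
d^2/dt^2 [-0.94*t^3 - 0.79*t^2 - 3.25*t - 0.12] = -5.64*t - 1.58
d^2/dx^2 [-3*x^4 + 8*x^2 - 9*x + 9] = 16 - 36*x^2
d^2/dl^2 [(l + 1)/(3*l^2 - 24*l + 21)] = 2*((7 - 3*l)*(l^2 - 8*l + 7) + 4*(l - 4)^2*(l + 1))/(3*(l^2 - 8*l + 7)^3)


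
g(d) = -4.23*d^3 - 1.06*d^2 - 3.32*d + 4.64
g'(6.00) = -472.88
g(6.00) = -967.12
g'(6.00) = -472.88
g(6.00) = -967.12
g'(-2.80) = -96.87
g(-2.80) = 98.48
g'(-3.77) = -175.69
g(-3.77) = 228.75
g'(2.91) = -116.95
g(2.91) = -118.23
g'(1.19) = -23.81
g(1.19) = -7.94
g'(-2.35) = -68.42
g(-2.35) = 61.48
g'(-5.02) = -312.47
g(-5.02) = 529.71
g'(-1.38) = -24.56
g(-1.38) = 18.32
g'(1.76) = -46.36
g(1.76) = -27.55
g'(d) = -12.69*d^2 - 2.12*d - 3.32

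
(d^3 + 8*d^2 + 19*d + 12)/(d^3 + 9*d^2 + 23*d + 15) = (d + 4)/(d + 5)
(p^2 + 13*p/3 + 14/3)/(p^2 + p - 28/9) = 3*(p + 2)/(3*p - 4)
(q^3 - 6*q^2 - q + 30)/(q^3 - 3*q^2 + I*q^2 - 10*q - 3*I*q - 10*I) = (q - 3)/(q + I)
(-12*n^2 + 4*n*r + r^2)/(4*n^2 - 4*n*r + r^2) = (6*n + r)/(-2*n + r)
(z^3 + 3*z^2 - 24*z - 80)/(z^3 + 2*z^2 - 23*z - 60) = (z + 4)/(z + 3)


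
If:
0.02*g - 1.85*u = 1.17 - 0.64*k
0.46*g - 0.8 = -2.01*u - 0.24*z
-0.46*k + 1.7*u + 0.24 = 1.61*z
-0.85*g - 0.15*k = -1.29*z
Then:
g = -1.01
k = 3.76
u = 0.66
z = -0.23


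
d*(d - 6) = d^2 - 6*d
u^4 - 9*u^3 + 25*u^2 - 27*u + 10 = (u - 5)*(u - 2)*(u - 1)^2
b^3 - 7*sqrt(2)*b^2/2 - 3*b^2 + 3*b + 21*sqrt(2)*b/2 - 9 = (b - 3)*(b - 3*sqrt(2))*(b - sqrt(2)/2)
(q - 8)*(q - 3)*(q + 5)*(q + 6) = q^4 - 67*q^2 - 66*q + 720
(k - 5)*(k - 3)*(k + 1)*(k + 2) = k^4 - 5*k^3 - 7*k^2 + 29*k + 30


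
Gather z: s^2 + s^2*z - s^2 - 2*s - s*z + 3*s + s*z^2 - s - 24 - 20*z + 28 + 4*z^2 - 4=z^2*(s + 4) + z*(s^2 - s - 20)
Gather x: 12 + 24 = 36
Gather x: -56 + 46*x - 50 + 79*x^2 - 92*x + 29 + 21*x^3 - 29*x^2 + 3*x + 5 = 21*x^3 + 50*x^2 - 43*x - 72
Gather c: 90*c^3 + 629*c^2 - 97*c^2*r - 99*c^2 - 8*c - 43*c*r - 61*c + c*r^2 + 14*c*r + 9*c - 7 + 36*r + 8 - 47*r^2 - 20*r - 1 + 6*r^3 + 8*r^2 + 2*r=90*c^3 + c^2*(530 - 97*r) + c*(r^2 - 29*r - 60) + 6*r^3 - 39*r^2 + 18*r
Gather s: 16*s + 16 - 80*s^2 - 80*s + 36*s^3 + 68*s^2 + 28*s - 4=36*s^3 - 12*s^2 - 36*s + 12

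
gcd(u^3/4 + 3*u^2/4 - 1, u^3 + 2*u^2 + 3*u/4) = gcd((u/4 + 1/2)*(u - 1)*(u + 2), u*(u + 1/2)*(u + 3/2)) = 1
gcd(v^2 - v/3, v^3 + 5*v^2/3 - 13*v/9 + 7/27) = v - 1/3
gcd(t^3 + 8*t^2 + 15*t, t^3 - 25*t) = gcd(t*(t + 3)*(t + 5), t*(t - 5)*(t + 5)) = t^2 + 5*t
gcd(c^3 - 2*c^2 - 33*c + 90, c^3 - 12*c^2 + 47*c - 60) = c^2 - 8*c + 15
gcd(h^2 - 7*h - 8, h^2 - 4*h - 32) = h - 8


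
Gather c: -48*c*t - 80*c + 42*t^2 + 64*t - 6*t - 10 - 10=c*(-48*t - 80) + 42*t^2 + 58*t - 20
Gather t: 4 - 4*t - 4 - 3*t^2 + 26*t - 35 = -3*t^2 + 22*t - 35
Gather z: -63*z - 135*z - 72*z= -270*z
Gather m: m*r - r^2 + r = m*r - r^2 + r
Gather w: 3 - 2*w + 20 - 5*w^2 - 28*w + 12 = -5*w^2 - 30*w + 35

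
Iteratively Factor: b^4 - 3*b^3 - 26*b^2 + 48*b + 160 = (b + 4)*(b^3 - 7*b^2 + 2*b + 40) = (b + 2)*(b + 4)*(b^2 - 9*b + 20) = (b - 4)*(b + 2)*(b + 4)*(b - 5)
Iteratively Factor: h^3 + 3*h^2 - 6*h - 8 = (h + 4)*(h^2 - h - 2) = (h + 1)*(h + 4)*(h - 2)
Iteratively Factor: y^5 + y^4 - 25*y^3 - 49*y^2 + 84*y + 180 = (y + 2)*(y^4 - y^3 - 23*y^2 - 3*y + 90) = (y + 2)*(y + 3)*(y^3 - 4*y^2 - 11*y + 30) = (y - 5)*(y + 2)*(y + 3)*(y^2 + y - 6) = (y - 5)*(y + 2)*(y + 3)^2*(y - 2)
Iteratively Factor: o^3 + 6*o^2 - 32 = (o + 4)*(o^2 + 2*o - 8) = (o - 2)*(o + 4)*(o + 4)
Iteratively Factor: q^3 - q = (q + 1)*(q^2 - q) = q*(q + 1)*(q - 1)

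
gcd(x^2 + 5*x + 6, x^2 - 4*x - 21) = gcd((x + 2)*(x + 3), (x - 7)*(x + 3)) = x + 3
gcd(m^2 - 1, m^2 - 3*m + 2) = m - 1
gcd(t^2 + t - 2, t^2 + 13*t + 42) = 1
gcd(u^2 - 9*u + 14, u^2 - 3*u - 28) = u - 7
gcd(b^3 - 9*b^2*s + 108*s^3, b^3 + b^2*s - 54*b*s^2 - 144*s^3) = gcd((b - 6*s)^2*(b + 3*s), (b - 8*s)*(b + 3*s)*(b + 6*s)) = b + 3*s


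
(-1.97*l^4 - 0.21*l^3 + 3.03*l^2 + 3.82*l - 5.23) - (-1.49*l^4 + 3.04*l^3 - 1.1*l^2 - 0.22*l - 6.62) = -0.48*l^4 - 3.25*l^3 + 4.13*l^2 + 4.04*l + 1.39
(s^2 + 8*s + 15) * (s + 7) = s^3 + 15*s^2 + 71*s + 105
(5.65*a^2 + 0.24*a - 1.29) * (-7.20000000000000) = -40.68*a^2 - 1.728*a + 9.288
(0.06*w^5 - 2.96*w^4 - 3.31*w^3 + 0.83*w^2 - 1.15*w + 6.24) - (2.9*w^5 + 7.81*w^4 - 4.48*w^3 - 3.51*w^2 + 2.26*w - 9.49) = -2.84*w^5 - 10.77*w^4 + 1.17*w^3 + 4.34*w^2 - 3.41*w + 15.73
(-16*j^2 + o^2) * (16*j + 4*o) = -256*j^3 - 64*j^2*o + 16*j*o^2 + 4*o^3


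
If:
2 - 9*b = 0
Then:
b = 2/9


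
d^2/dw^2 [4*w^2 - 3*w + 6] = 8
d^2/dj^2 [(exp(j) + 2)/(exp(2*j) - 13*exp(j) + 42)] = (exp(4*j) + 21*exp(3*j) - 330*exp(2*j) + 548*exp(j) + 2856)*exp(j)/(exp(6*j) - 39*exp(5*j) + 633*exp(4*j) - 5473*exp(3*j) + 26586*exp(2*j) - 68796*exp(j) + 74088)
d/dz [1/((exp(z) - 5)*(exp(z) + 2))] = (3 - 2*exp(z))*exp(z)/(exp(4*z) - 6*exp(3*z) - 11*exp(2*z) + 60*exp(z) + 100)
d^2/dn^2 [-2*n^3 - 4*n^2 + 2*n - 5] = -12*n - 8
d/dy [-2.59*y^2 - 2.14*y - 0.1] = -5.18*y - 2.14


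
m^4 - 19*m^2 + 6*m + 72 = (m - 3)^2*(m + 2)*(m + 4)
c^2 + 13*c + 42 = (c + 6)*(c + 7)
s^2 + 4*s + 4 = (s + 2)^2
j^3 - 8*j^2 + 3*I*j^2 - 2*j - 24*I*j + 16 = (j - 8)*(j + I)*(j + 2*I)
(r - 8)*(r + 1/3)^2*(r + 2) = r^4 - 16*r^3/3 - 179*r^2/9 - 34*r/3 - 16/9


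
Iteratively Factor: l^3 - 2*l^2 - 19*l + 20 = (l + 4)*(l^2 - 6*l + 5) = (l - 5)*(l + 4)*(l - 1)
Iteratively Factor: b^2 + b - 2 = (b - 1)*(b + 2)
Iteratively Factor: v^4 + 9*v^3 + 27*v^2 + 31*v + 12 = (v + 3)*(v^3 + 6*v^2 + 9*v + 4) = (v + 1)*(v + 3)*(v^2 + 5*v + 4) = (v + 1)^2*(v + 3)*(v + 4)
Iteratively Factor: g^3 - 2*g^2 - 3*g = (g - 3)*(g^2 + g) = (g - 3)*(g + 1)*(g)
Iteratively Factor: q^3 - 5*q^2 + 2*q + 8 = (q + 1)*(q^2 - 6*q + 8) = (q - 2)*(q + 1)*(q - 4)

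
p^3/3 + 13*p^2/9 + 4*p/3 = p*(p/3 + 1)*(p + 4/3)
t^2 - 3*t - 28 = (t - 7)*(t + 4)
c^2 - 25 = (c - 5)*(c + 5)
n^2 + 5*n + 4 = (n + 1)*(n + 4)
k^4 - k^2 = k^2*(k - 1)*(k + 1)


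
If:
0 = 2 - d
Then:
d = 2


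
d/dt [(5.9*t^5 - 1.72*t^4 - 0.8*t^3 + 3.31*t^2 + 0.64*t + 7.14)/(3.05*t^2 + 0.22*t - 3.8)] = (53.985*t^6 - 5.3*t^5 - 115.6752*t^4 + 25.792*t^3 + 7.8962*t^2 - 68.71*t - 4.0028)/(9.3025*t^4 + 1.342*t^3 - 23.1316*t^2 - 1.672*t + 14.44)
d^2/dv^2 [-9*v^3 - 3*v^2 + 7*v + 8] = -54*v - 6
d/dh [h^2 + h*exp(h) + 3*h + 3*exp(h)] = h*exp(h) + 2*h + 4*exp(h) + 3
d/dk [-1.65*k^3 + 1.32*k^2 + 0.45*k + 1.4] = -4.95*k^2 + 2.64*k + 0.45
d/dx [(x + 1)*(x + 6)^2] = (x + 6)*(3*x + 8)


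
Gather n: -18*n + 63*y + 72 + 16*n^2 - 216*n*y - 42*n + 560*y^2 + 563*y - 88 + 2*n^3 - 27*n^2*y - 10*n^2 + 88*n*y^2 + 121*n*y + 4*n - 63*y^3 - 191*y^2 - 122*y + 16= 2*n^3 + n^2*(6 - 27*y) + n*(88*y^2 - 95*y - 56) - 63*y^3 + 369*y^2 + 504*y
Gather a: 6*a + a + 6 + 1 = 7*a + 7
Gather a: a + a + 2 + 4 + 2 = 2*a + 8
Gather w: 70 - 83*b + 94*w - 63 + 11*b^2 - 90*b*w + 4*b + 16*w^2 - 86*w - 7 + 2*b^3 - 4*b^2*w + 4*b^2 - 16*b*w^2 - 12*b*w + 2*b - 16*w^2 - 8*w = 2*b^3 + 15*b^2 - 16*b*w^2 - 77*b + w*(-4*b^2 - 102*b)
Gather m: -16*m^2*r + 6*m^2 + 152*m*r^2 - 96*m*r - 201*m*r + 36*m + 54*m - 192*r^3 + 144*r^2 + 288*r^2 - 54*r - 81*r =m^2*(6 - 16*r) + m*(152*r^2 - 297*r + 90) - 192*r^3 + 432*r^2 - 135*r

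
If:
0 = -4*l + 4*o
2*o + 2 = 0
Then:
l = -1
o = -1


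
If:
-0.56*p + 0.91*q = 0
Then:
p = 1.625*q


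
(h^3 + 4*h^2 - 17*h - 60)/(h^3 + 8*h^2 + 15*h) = (h - 4)/h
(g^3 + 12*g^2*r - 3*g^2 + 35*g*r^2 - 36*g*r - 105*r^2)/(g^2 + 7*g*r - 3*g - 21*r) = g + 5*r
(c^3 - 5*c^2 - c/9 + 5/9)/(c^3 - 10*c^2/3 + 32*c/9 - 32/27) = 3*(9*c^3 - 45*c^2 - c + 5)/(27*c^3 - 90*c^2 + 96*c - 32)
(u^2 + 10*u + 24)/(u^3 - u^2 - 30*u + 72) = (u + 4)/(u^2 - 7*u + 12)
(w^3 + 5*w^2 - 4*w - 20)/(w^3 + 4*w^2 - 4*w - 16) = (w + 5)/(w + 4)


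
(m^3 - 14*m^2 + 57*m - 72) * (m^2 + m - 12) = m^5 - 13*m^4 + 31*m^3 + 153*m^2 - 756*m + 864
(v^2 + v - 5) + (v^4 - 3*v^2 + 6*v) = v^4 - 2*v^2 + 7*v - 5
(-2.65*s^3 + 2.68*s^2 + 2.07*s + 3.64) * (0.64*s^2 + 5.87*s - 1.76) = -1.696*s^5 - 13.8403*s^4 + 21.7204*s^3 + 9.7637*s^2 + 17.7236*s - 6.4064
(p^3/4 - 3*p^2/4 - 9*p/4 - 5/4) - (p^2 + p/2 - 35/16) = p^3/4 - 7*p^2/4 - 11*p/4 + 15/16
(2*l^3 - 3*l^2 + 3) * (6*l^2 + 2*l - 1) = 12*l^5 - 14*l^4 - 8*l^3 + 21*l^2 + 6*l - 3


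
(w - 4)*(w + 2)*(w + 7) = w^3 + 5*w^2 - 22*w - 56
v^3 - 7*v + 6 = (v - 2)*(v - 1)*(v + 3)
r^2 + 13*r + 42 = (r + 6)*(r + 7)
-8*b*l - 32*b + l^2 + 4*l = (-8*b + l)*(l + 4)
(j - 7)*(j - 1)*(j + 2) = j^3 - 6*j^2 - 9*j + 14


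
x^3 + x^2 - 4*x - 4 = (x - 2)*(x + 1)*(x + 2)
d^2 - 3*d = d*(d - 3)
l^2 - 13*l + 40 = (l - 8)*(l - 5)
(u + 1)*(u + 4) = u^2 + 5*u + 4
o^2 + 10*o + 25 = (o + 5)^2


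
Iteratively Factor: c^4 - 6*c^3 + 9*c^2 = (c)*(c^3 - 6*c^2 + 9*c) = c^2*(c^2 - 6*c + 9) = c^2*(c - 3)*(c - 3)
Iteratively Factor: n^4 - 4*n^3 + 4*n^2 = (n)*(n^3 - 4*n^2 + 4*n) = n^2*(n^2 - 4*n + 4) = n^2*(n - 2)*(n - 2)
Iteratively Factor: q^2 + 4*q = (q + 4)*(q)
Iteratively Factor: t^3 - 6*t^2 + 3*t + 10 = (t - 5)*(t^2 - t - 2) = (t - 5)*(t + 1)*(t - 2)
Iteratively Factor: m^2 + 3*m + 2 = (m + 2)*(m + 1)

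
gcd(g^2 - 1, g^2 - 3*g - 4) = g + 1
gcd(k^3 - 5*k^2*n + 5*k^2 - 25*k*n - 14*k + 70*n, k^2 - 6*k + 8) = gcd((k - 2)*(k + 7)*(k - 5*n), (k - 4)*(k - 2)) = k - 2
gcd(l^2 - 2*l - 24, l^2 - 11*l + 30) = l - 6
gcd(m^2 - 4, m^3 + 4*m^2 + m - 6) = m + 2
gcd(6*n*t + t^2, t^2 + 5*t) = t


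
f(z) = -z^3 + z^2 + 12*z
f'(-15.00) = -693.00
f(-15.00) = 3420.00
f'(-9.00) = -249.00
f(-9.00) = 702.00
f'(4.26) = -33.92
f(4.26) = -8.04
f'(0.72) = 11.88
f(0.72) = 8.79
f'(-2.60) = -13.48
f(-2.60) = -6.86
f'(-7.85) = -188.57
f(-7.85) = 451.16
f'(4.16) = -31.60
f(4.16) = -4.77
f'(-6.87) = -143.33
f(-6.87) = 289.00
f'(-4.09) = -46.36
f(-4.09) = 36.07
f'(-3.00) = -21.00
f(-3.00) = 0.00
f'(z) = -3*z^2 + 2*z + 12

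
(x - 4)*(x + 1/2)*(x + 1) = x^3 - 5*x^2/2 - 11*x/2 - 2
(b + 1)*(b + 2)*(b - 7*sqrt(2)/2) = b^3 - 7*sqrt(2)*b^2/2 + 3*b^2 - 21*sqrt(2)*b/2 + 2*b - 7*sqrt(2)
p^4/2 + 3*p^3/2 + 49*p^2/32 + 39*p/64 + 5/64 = (p/2 + 1/4)*(p + 1/4)*(p + 1)*(p + 5/4)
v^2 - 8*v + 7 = (v - 7)*(v - 1)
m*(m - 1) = m^2 - m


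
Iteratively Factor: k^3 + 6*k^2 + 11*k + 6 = (k + 1)*(k^2 + 5*k + 6) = (k + 1)*(k + 3)*(k + 2)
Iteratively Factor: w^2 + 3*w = (w + 3)*(w)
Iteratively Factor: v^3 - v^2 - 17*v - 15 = (v + 1)*(v^2 - 2*v - 15) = (v + 1)*(v + 3)*(v - 5)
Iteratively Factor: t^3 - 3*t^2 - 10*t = (t)*(t^2 - 3*t - 10) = t*(t + 2)*(t - 5)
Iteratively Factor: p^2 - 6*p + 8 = (p - 4)*(p - 2)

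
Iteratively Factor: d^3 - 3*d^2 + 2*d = (d - 1)*(d^2 - 2*d) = d*(d - 1)*(d - 2)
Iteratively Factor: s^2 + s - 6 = (s - 2)*(s + 3)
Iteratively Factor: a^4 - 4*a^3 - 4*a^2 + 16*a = (a - 4)*(a^3 - 4*a) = a*(a - 4)*(a^2 - 4) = a*(a - 4)*(a + 2)*(a - 2)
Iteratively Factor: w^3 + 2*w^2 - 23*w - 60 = (w + 3)*(w^2 - w - 20) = (w - 5)*(w + 3)*(w + 4)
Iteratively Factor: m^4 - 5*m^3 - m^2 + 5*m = (m - 5)*(m^3 - m) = m*(m - 5)*(m^2 - 1) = m*(m - 5)*(m - 1)*(m + 1)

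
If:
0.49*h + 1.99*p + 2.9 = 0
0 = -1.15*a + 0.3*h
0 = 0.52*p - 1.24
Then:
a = -4.07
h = -15.60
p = 2.38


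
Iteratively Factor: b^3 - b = (b)*(b^2 - 1) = b*(b + 1)*(b - 1)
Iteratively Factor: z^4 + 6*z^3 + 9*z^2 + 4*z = (z + 1)*(z^3 + 5*z^2 + 4*z) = z*(z + 1)*(z^2 + 5*z + 4) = z*(z + 1)^2*(z + 4)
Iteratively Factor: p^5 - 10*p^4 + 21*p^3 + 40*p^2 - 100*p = (p)*(p^4 - 10*p^3 + 21*p^2 + 40*p - 100) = p*(p + 2)*(p^3 - 12*p^2 + 45*p - 50) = p*(p - 5)*(p + 2)*(p^2 - 7*p + 10) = p*(p - 5)*(p - 2)*(p + 2)*(p - 5)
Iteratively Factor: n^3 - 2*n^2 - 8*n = (n - 4)*(n^2 + 2*n) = n*(n - 4)*(n + 2)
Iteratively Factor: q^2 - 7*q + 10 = (q - 2)*(q - 5)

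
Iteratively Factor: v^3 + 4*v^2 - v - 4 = (v + 1)*(v^2 + 3*v - 4) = (v + 1)*(v + 4)*(v - 1)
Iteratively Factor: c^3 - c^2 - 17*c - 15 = (c + 3)*(c^2 - 4*c - 5) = (c - 5)*(c + 3)*(c + 1)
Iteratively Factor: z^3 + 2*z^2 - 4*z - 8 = (z + 2)*(z^2 - 4) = (z + 2)^2*(z - 2)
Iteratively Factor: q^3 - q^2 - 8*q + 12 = (q + 3)*(q^2 - 4*q + 4) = (q - 2)*(q + 3)*(q - 2)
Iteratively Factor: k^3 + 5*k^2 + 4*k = (k + 1)*(k^2 + 4*k) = k*(k + 1)*(k + 4)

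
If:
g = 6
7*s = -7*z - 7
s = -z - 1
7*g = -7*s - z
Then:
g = 6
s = -41/6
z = 35/6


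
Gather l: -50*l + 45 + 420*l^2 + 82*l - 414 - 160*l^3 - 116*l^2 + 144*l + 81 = -160*l^3 + 304*l^2 + 176*l - 288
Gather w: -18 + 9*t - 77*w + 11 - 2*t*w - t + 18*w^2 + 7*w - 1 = 8*t + 18*w^2 + w*(-2*t - 70) - 8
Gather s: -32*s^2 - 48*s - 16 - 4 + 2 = -32*s^2 - 48*s - 18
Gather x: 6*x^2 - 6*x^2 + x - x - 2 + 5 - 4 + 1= 0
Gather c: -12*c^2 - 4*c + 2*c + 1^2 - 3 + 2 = -12*c^2 - 2*c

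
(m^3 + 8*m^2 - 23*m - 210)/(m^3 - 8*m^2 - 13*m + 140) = (m^2 + 13*m + 42)/(m^2 - 3*m - 28)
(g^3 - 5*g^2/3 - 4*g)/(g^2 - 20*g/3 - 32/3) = g*(g - 3)/(g - 8)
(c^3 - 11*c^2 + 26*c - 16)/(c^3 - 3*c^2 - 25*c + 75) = (c^3 - 11*c^2 + 26*c - 16)/(c^3 - 3*c^2 - 25*c + 75)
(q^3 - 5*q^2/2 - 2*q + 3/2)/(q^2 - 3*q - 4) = (2*q^2 - 7*q + 3)/(2*(q - 4))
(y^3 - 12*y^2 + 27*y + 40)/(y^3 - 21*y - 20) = (y - 8)/(y + 4)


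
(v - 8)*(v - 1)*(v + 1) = v^3 - 8*v^2 - v + 8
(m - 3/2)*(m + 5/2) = m^2 + m - 15/4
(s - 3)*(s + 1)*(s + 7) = s^3 + 5*s^2 - 17*s - 21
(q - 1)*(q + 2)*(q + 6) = q^3 + 7*q^2 + 4*q - 12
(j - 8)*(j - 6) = j^2 - 14*j + 48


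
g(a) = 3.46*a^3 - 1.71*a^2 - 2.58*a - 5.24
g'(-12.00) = 1533.18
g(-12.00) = -6199.40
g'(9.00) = 807.42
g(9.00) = 2355.37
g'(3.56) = 116.80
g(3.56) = 120.01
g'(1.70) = 21.60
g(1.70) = 2.43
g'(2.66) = 61.77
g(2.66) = 40.92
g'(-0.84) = 7.62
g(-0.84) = -6.33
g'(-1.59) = 29.10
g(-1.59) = -19.37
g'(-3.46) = 133.52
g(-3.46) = -160.10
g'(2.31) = 44.91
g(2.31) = 22.32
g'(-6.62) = 474.96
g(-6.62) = -1066.91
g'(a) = 10.38*a^2 - 3.42*a - 2.58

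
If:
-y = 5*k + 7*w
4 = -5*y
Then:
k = 4/25 - 7*w/5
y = -4/5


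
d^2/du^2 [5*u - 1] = 0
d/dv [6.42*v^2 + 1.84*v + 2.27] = 12.84*v + 1.84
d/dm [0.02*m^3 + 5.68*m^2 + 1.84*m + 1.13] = 0.06*m^2 + 11.36*m + 1.84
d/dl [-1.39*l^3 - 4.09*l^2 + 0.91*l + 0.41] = -4.17*l^2 - 8.18*l + 0.91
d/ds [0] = 0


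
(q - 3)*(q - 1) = q^2 - 4*q + 3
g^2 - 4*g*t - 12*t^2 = (g - 6*t)*(g + 2*t)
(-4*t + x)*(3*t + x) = -12*t^2 - t*x + x^2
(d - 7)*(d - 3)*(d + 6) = d^3 - 4*d^2 - 39*d + 126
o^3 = o^3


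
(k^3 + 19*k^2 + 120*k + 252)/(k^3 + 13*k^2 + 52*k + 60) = (k^2 + 13*k + 42)/(k^2 + 7*k + 10)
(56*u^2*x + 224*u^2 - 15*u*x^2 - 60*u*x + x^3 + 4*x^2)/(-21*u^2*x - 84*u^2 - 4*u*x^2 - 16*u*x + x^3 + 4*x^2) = (-8*u + x)/(3*u + x)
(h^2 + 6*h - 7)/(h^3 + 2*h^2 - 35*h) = (h - 1)/(h*(h - 5))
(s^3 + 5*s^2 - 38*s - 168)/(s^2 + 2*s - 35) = (s^2 - 2*s - 24)/(s - 5)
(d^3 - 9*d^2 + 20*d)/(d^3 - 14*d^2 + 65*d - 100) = d/(d - 5)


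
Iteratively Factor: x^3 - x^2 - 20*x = (x + 4)*(x^2 - 5*x) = x*(x + 4)*(x - 5)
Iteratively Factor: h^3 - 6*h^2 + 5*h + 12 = (h + 1)*(h^2 - 7*h + 12) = (h - 4)*(h + 1)*(h - 3)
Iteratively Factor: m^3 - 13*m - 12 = (m - 4)*(m^2 + 4*m + 3) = (m - 4)*(m + 3)*(m + 1)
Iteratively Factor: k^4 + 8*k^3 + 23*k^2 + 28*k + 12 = (k + 2)*(k^3 + 6*k^2 + 11*k + 6) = (k + 1)*(k + 2)*(k^2 + 5*k + 6) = (k + 1)*(k + 2)*(k + 3)*(k + 2)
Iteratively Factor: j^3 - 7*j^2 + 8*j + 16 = (j + 1)*(j^2 - 8*j + 16) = (j - 4)*(j + 1)*(j - 4)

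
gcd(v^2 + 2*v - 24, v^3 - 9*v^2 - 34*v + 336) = v + 6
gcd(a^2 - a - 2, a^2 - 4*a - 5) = a + 1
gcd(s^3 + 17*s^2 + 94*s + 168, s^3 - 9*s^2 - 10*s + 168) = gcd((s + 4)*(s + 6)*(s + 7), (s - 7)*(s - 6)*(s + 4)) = s + 4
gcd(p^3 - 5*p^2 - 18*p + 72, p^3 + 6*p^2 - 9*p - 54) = p - 3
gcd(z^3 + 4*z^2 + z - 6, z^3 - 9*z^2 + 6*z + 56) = z + 2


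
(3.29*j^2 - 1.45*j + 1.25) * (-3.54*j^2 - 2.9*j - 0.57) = -11.6466*j^4 - 4.408*j^3 - 2.0953*j^2 - 2.7985*j - 0.7125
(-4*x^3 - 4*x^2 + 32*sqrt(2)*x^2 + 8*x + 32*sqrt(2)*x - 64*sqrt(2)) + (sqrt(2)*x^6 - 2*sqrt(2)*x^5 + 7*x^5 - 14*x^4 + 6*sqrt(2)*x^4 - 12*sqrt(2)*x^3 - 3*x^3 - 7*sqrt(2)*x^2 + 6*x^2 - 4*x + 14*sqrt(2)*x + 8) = sqrt(2)*x^6 - 2*sqrt(2)*x^5 + 7*x^5 - 14*x^4 + 6*sqrt(2)*x^4 - 12*sqrt(2)*x^3 - 7*x^3 + 2*x^2 + 25*sqrt(2)*x^2 + 4*x + 46*sqrt(2)*x - 64*sqrt(2) + 8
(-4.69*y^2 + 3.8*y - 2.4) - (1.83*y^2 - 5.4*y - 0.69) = -6.52*y^2 + 9.2*y - 1.71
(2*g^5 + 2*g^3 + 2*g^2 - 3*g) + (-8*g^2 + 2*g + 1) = 2*g^5 + 2*g^3 - 6*g^2 - g + 1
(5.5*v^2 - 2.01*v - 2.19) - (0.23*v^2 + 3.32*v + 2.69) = 5.27*v^2 - 5.33*v - 4.88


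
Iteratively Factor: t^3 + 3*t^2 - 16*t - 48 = (t + 3)*(t^2 - 16) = (t - 4)*(t + 3)*(t + 4)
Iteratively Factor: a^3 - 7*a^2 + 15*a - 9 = (a - 3)*(a^2 - 4*a + 3) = (a - 3)*(a - 1)*(a - 3)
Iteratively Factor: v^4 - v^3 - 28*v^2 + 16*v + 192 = (v + 4)*(v^3 - 5*v^2 - 8*v + 48) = (v + 3)*(v + 4)*(v^2 - 8*v + 16) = (v - 4)*(v + 3)*(v + 4)*(v - 4)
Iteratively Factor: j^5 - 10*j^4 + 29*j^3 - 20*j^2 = (j - 1)*(j^4 - 9*j^3 + 20*j^2) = (j - 4)*(j - 1)*(j^3 - 5*j^2) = (j - 5)*(j - 4)*(j - 1)*(j^2) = j*(j - 5)*(j - 4)*(j - 1)*(j)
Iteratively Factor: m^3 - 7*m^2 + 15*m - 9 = (m - 3)*(m^2 - 4*m + 3) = (m - 3)*(m - 1)*(m - 3)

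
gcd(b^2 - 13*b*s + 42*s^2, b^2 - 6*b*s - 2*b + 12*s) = -b + 6*s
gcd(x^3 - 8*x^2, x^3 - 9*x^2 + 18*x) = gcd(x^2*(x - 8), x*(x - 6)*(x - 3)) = x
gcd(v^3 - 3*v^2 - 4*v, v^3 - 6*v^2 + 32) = v - 4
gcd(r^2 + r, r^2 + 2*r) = r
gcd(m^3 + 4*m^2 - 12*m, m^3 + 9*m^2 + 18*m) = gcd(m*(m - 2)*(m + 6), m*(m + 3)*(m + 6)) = m^2 + 6*m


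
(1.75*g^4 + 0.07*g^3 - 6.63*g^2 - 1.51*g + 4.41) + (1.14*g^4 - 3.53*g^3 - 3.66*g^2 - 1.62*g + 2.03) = 2.89*g^4 - 3.46*g^3 - 10.29*g^2 - 3.13*g + 6.44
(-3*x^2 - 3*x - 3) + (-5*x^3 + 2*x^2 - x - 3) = -5*x^3 - x^2 - 4*x - 6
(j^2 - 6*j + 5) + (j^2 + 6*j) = 2*j^2 + 5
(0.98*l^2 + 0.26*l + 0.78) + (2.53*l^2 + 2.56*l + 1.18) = 3.51*l^2 + 2.82*l + 1.96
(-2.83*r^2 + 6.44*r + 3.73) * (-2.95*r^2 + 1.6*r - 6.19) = 8.3485*r^4 - 23.526*r^3 + 16.8182*r^2 - 33.8956*r - 23.0887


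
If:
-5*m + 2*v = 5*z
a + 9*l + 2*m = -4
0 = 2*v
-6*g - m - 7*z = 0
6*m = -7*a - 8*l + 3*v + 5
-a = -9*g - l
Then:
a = 659/525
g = 22/105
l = -331/525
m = 22/105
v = 0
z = -22/105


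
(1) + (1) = 2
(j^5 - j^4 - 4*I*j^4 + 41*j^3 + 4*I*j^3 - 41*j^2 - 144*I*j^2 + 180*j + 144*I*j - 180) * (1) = j^5 - j^4 - 4*I*j^4 + 41*j^3 + 4*I*j^3 - 41*j^2 - 144*I*j^2 + 180*j + 144*I*j - 180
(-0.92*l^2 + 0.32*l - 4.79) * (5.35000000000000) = -4.922*l^2 + 1.712*l - 25.6265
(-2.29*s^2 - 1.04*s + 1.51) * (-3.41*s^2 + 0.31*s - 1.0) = 7.8089*s^4 + 2.8365*s^3 - 3.1815*s^2 + 1.5081*s - 1.51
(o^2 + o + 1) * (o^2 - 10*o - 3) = o^4 - 9*o^3 - 12*o^2 - 13*o - 3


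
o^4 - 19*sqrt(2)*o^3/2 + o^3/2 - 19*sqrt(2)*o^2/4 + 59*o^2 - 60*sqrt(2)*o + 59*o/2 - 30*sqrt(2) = (o + 1/2)*(o - 4*sqrt(2))*(o - 3*sqrt(2))*(o - 5*sqrt(2)/2)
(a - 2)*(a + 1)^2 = a^3 - 3*a - 2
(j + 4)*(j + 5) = j^2 + 9*j + 20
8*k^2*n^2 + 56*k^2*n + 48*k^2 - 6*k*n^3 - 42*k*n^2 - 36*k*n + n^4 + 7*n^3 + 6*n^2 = (-4*k + n)*(-2*k + n)*(n + 1)*(n + 6)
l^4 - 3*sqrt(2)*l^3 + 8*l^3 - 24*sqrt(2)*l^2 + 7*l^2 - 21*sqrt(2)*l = l*(l + 1)*(l + 7)*(l - 3*sqrt(2))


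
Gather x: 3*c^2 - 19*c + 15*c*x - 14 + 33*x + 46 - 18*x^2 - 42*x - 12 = 3*c^2 - 19*c - 18*x^2 + x*(15*c - 9) + 20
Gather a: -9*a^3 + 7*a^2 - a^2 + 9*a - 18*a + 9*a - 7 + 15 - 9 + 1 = -9*a^3 + 6*a^2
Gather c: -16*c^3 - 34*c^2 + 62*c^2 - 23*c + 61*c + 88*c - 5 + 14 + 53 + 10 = -16*c^3 + 28*c^2 + 126*c + 72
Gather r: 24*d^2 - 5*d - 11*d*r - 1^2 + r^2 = 24*d^2 - 11*d*r - 5*d + r^2 - 1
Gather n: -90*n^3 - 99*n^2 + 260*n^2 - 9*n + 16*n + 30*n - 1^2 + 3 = -90*n^3 + 161*n^2 + 37*n + 2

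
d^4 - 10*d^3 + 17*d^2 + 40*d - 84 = (d - 7)*(d - 3)*(d - 2)*(d + 2)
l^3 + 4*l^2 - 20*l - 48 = (l - 4)*(l + 2)*(l + 6)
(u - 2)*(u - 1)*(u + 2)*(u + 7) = u^4 + 6*u^3 - 11*u^2 - 24*u + 28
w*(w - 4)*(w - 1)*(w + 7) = w^4 + 2*w^3 - 31*w^2 + 28*w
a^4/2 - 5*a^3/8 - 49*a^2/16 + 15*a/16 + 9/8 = (a/2 + 1)*(a - 3)*(a - 3/4)*(a + 1/2)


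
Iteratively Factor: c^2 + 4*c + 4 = (c + 2)*(c + 2)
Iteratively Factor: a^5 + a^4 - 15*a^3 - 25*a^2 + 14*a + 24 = (a - 4)*(a^4 + 5*a^3 + 5*a^2 - 5*a - 6) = (a - 4)*(a + 1)*(a^3 + 4*a^2 + a - 6) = (a - 4)*(a + 1)*(a + 3)*(a^2 + a - 2) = (a - 4)*(a + 1)*(a + 2)*(a + 3)*(a - 1)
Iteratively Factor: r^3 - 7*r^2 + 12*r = (r)*(r^2 - 7*r + 12) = r*(r - 3)*(r - 4)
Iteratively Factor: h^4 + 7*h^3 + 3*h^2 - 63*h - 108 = (h - 3)*(h^3 + 10*h^2 + 33*h + 36) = (h - 3)*(h + 4)*(h^2 + 6*h + 9) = (h - 3)*(h + 3)*(h + 4)*(h + 3)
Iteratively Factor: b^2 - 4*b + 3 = (b - 3)*(b - 1)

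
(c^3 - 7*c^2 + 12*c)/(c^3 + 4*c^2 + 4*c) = (c^2 - 7*c + 12)/(c^2 + 4*c + 4)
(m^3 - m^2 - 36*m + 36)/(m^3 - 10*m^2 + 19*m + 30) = (m^2 + 5*m - 6)/(m^2 - 4*m - 5)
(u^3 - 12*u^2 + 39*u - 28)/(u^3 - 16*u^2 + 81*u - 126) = (u^2 - 5*u + 4)/(u^2 - 9*u + 18)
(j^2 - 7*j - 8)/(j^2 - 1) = (j - 8)/(j - 1)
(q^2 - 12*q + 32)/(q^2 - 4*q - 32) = (q - 4)/(q + 4)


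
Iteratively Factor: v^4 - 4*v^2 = (v)*(v^3 - 4*v) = v*(v + 2)*(v^2 - 2*v) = v*(v - 2)*(v + 2)*(v)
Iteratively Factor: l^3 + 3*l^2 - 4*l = (l)*(l^2 + 3*l - 4) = l*(l + 4)*(l - 1)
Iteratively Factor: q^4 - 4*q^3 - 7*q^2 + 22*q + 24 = (q - 4)*(q^3 - 7*q - 6) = (q - 4)*(q - 3)*(q^2 + 3*q + 2) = (q - 4)*(q - 3)*(q + 1)*(q + 2)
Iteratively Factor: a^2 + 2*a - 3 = (a - 1)*(a + 3)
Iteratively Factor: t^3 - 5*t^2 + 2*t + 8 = (t - 4)*(t^2 - t - 2) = (t - 4)*(t + 1)*(t - 2)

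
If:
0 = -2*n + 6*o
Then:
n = 3*o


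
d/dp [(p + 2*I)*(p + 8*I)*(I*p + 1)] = 3*I*p^2 - 18*p - 6*I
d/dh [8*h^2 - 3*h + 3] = 16*h - 3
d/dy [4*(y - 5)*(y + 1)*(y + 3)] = 12*y^2 - 8*y - 68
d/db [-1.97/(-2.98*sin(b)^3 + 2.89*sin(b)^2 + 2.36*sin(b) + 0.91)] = (-17.6118*sin(b)^2 + 11.3866*sin(b) + 4.6492)*cos(b)/(-2.98*sin(b)^3 + 2.89*sin(b)^2 + 2.36*sin(b) + 0.91)^2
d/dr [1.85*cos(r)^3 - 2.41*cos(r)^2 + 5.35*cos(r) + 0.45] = (-5.55*cos(r)^2 + 4.82*cos(r) - 5.35)*sin(r)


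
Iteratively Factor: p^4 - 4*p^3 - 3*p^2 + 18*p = (p + 2)*(p^3 - 6*p^2 + 9*p) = (p - 3)*(p + 2)*(p^2 - 3*p) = p*(p - 3)*(p + 2)*(p - 3)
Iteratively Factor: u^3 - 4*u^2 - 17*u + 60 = (u - 5)*(u^2 + u - 12) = (u - 5)*(u + 4)*(u - 3)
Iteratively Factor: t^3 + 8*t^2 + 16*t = (t + 4)*(t^2 + 4*t) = t*(t + 4)*(t + 4)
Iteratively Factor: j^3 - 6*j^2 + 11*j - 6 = (j - 3)*(j^2 - 3*j + 2) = (j - 3)*(j - 1)*(j - 2)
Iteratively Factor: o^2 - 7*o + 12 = (o - 3)*(o - 4)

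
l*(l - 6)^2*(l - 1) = l^4 - 13*l^3 + 48*l^2 - 36*l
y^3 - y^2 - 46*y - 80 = (y - 8)*(y + 2)*(y + 5)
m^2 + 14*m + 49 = (m + 7)^2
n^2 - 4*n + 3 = (n - 3)*(n - 1)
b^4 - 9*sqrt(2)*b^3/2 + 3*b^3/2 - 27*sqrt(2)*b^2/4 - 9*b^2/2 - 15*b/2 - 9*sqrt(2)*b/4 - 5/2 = (b + 1/2)*(b + 1)*(b - 5*sqrt(2))*(b + sqrt(2)/2)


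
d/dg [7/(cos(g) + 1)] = 7*sin(g)/(cos(g) + 1)^2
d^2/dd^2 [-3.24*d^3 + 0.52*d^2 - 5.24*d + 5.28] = 1.04 - 19.44*d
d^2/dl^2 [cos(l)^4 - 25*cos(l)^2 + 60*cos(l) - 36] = -16*sin(l)^4 - 80*sin(l)^2 - 60*cos(l) + 46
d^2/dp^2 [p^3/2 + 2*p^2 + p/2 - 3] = 3*p + 4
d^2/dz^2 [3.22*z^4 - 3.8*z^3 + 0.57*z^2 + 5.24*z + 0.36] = 38.64*z^2 - 22.8*z + 1.14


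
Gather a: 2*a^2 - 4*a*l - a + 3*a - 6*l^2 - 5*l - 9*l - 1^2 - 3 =2*a^2 + a*(2 - 4*l) - 6*l^2 - 14*l - 4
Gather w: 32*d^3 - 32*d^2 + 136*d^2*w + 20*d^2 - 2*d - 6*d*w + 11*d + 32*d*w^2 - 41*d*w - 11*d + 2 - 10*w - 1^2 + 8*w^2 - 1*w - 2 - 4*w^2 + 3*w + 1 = 32*d^3 - 12*d^2 - 2*d + w^2*(32*d + 4) + w*(136*d^2 - 47*d - 8)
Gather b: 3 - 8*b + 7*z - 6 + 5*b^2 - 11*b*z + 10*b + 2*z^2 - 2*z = 5*b^2 + b*(2 - 11*z) + 2*z^2 + 5*z - 3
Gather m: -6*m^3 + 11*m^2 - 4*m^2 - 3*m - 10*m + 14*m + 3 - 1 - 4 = -6*m^3 + 7*m^2 + m - 2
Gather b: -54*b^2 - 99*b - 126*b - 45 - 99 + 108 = -54*b^2 - 225*b - 36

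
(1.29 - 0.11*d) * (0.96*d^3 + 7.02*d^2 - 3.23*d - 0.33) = -0.1056*d^4 + 0.4662*d^3 + 9.4111*d^2 - 4.1304*d - 0.4257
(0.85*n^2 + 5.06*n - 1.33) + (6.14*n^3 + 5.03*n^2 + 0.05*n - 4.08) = 6.14*n^3 + 5.88*n^2 + 5.11*n - 5.41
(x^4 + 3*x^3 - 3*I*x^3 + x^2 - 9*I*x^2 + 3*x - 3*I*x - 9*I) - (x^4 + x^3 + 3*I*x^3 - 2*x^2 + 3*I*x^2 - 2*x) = 2*x^3 - 6*I*x^3 + 3*x^2 - 12*I*x^2 + 5*x - 3*I*x - 9*I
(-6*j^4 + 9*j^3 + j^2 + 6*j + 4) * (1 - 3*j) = 18*j^5 - 33*j^4 + 6*j^3 - 17*j^2 - 6*j + 4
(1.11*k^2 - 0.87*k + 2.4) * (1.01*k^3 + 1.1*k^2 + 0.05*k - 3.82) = 1.1211*k^5 + 0.3423*k^4 + 1.5225*k^3 - 1.6437*k^2 + 3.4434*k - 9.168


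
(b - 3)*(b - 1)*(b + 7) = b^3 + 3*b^2 - 25*b + 21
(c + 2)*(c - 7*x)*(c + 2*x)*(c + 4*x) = c^4 - c^3*x + 2*c^3 - 34*c^2*x^2 - 2*c^2*x - 56*c*x^3 - 68*c*x^2 - 112*x^3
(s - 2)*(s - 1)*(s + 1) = s^3 - 2*s^2 - s + 2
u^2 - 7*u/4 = u*(u - 7/4)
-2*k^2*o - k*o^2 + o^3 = o*(-2*k + o)*(k + o)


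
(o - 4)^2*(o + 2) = o^3 - 6*o^2 + 32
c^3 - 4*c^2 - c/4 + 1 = (c - 4)*(c - 1/2)*(c + 1/2)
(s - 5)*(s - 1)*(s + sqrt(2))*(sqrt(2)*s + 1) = sqrt(2)*s^4 - 6*sqrt(2)*s^3 + 3*s^3 - 18*s^2 + 6*sqrt(2)*s^2 - 6*sqrt(2)*s + 15*s + 5*sqrt(2)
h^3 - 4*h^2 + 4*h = h*(h - 2)^2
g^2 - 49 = (g - 7)*(g + 7)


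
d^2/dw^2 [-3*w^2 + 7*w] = -6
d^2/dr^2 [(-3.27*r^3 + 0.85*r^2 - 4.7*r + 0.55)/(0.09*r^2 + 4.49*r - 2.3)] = (2.77555756156289e-17*r^5 - 133.963944*r^3 + 203.69817*r^2 - 108.29367*r - 65.67699)/(0.000729*r^6 + 0.109107*r^5 + 5.387337*r^4 + 84.942269*r^3 - 137.67639*r^2 + 71.2563*r - 12.167)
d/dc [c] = 1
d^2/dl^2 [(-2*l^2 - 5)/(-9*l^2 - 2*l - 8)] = 2*(-36*l^3 + 783*l^2 + 270*l - 212)/(729*l^6 + 486*l^5 + 2052*l^4 + 872*l^3 + 1824*l^2 + 384*l + 512)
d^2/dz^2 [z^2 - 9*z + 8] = 2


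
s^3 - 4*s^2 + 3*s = s*(s - 3)*(s - 1)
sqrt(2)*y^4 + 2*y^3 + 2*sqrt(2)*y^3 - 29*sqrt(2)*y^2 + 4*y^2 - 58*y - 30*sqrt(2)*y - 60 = (y - 5)*(y + 6)*(y + sqrt(2))*(sqrt(2)*y + sqrt(2))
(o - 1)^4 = o^4 - 4*o^3 + 6*o^2 - 4*o + 1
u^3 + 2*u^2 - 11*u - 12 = (u - 3)*(u + 1)*(u + 4)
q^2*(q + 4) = q^3 + 4*q^2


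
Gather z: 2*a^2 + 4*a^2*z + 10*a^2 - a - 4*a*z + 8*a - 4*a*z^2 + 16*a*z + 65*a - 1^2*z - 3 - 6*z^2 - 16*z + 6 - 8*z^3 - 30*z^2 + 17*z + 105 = 12*a^2 + 72*a - 8*z^3 + z^2*(-4*a - 36) + z*(4*a^2 + 12*a) + 108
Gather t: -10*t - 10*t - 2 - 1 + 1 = -20*t - 2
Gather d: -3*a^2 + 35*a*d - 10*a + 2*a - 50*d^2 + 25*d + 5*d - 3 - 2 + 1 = -3*a^2 - 8*a - 50*d^2 + d*(35*a + 30) - 4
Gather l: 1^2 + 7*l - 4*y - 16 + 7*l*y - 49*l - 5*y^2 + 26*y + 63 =l*(7*y - 42) - 5*y^2 + 22*y + 48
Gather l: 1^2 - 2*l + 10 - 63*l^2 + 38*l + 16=-63*l^2 + 36*l + 27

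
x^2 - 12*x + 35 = (x - 7)*(x - 5)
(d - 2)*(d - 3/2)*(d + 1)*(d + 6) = d^4 + 7*d^3/2 - 31*d^2/2 + 18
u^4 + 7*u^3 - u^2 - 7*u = u*(u - 1)*(u + 1)*(u + 7)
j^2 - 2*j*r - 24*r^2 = (j - 6*r)*(j + 4*r)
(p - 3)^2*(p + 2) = p^3 - 4*p^2 - 3*p + 18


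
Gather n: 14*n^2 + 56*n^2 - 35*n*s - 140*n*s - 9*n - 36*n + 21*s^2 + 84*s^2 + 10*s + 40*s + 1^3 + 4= 70*n^2 + n*(-175*s - 45) + 105*s^2 + 50*s + 5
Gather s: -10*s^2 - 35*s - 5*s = -10*s^2 - 40*s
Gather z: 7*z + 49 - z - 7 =6*z + 42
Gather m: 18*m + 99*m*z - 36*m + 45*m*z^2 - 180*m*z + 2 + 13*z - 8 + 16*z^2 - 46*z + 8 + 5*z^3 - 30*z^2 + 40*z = m*(45*z^2 - 81*z - 18) + 5*z^3 - 14*z^2 + 7*z + 2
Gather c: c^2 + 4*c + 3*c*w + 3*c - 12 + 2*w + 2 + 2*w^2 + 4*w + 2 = c^2 + c*(3*w + 7) + 2*w^2 + 6*w - 8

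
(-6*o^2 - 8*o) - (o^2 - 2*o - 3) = -7*o^2 - 6*o + 3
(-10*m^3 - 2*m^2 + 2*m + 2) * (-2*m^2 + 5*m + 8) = 20*m^5 - 46*m^4 - 94*m^3 - 10*m^2 + 26*m + 16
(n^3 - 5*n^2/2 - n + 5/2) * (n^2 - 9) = n^5 - 5*n^4/2 - 10*n^3 + 25*n^2 + 9*n - 45/2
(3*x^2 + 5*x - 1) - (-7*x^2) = 10*x^2 + 5*x - 1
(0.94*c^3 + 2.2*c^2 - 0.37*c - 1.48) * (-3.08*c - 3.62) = -2.8952*c^4 - 10.1788*c^3 - 6.8244*c^2 + 5.8978*c + 5.3576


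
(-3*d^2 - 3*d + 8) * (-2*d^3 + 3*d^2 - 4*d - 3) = 6*d^5 - 3*d^4 - 13*d^3 + 45*d^2 - 23*d - 24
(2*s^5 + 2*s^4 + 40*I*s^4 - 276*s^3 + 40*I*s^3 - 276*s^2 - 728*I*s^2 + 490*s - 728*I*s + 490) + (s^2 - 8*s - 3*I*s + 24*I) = 2*s^5 + 2*s^4 + 40*I*s^4 - 276*s^3 + 40*I*s^3 - 275*s^2 - 728*I*s^2 + 482*s - 731*I*s + 490 + 24*I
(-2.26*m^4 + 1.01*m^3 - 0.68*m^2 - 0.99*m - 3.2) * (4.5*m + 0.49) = -10.17*m^5 + 3.4376*m^4 - 2.5651*m^3 - 4.7882*m^2 - 14.8851*m - 1.568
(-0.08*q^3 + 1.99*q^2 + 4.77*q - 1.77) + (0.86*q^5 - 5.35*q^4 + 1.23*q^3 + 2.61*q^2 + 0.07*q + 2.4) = 0.86*q^5 - 5.35*q^4 + 1.15*q^3 + 4.6*q^2 + 4.84*q + 0.63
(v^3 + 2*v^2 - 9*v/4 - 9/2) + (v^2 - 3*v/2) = v^3 + 3*v^2 - 15*v/4 - 9/2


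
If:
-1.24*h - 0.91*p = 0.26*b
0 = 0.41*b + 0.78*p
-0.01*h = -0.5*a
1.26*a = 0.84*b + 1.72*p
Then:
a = 0.00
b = 0.00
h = 0.00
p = 0.00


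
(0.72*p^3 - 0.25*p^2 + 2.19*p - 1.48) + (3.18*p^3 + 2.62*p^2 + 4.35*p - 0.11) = 3.9*p^3 + 2.37*p^2 + 6.54*p - 1.59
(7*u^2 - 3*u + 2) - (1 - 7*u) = 7*u^2 + 4*u + 1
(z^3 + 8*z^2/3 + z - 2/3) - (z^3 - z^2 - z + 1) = 11*z^2/3 + 2*z - 5/3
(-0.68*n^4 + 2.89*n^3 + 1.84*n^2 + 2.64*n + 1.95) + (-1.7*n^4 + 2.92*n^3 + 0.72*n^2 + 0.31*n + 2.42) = -2.38*n^4 + 5.81*n^3 + 2.56*n^2 + 2.95*n + 4.37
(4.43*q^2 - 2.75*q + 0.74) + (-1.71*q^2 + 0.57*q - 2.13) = 2.72*q^2 - 2.18*q - 1.39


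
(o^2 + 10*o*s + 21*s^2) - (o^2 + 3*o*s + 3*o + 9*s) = 7*o*s - 3*o + 21*s^2 - 9*s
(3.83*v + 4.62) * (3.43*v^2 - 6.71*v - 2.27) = 13.1369*v^3 - 9.8527*v^2 - 39.6943*v - 10.4874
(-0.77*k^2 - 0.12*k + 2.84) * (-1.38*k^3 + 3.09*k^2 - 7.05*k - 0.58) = 1.0626*k^5 - 2.2137*k^4 + 1.1385*k^3 + 10.0682*k^2 - 19.9524*k - 1.6472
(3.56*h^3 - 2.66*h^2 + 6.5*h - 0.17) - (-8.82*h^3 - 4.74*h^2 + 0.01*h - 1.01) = 12.38*h^3 + 2.08*h^2 + 6.49*h + 0.84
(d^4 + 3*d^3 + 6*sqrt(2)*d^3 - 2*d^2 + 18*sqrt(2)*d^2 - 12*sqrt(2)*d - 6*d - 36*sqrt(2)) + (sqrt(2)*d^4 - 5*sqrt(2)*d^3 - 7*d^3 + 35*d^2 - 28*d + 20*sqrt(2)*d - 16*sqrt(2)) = d^4 + sqrt(2)*d^4 - 4*d^3 + sqrt(2)*d^3 + 18*sqrt(2)*d^2 + 33*d^2 - 34*d + 8*sqrt(2)*d - 52*sqrt(2)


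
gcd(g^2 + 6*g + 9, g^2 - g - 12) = g + 3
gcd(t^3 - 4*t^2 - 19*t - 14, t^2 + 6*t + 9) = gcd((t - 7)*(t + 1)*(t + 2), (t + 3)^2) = 1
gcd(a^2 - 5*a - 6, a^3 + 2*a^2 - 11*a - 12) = a + 1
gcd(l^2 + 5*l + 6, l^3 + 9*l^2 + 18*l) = l + 3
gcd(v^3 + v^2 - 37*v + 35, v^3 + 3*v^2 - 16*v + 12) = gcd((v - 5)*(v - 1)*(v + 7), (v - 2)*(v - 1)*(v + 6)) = v - 1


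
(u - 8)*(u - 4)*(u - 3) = u^3 - 15*u^2 + 68*u - 96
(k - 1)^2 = k^2 - 2*k + 1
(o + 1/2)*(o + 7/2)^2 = o^3 + 15*o^2/2 + 63*o/4 + 49/8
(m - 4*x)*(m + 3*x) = m^2 - m*x - 12*x^2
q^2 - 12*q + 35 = (q - 7)*(q - 5)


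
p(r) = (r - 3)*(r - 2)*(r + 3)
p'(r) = (r - 3)*(r - 2) + (r - 3)*(r + 3) + (r - 2)*(r + 3)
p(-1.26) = 24.16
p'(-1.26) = 0.80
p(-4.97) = -109.44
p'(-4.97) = 84.98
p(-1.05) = 24.09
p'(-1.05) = -1.49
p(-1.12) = 24.17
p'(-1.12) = -0.76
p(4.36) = 23.62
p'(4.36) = 30.59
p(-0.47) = 21.68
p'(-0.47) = -6.46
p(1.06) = 7.40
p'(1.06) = -9.87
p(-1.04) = 24.07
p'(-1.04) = -1.60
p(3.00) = 0.00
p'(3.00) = 6.00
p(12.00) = 1350.00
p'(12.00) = 375.00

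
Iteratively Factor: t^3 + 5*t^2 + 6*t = (t)*(t^2 + 5*t + 6) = t*(t + 3)*(t + 2)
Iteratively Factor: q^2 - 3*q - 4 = (q - 4)*(q + 1)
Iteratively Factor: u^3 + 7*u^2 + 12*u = (u + 3)*(u^2 + 4*u) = u*(u + 3)*(u + 4)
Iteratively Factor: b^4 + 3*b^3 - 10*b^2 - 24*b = (b - 3)*(b^3 + 6*b^2 + 8*b) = (b - 3)*(b + 2)*(b^2 + 4*b) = (b - 3)*(b + 2)*(b + 4)*(b)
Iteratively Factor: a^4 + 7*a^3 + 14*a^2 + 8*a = (a + 2)*(a^3 + 5*a^2 + 4*a) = a*(a + 2)*(a^2 + 5*a + 4) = a*(a + 2)*(a + 4)*(a + 1)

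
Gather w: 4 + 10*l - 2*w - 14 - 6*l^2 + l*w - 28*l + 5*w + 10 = -6*l^2 - 18*l + w*(l + 3)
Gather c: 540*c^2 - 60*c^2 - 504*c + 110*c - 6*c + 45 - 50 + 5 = 480*c^2 - 400*c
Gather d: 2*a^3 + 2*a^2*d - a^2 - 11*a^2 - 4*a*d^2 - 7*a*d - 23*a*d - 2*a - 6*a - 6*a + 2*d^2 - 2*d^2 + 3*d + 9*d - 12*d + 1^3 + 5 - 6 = 2*a^3 - 12*a^2 - 4*a*d^2 - 14*a + d*(2*a^2 - 30*a)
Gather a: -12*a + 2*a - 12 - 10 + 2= -10*a - 20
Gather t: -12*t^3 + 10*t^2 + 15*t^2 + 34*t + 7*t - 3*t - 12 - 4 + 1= -12*t^3 + 25*t^2 + 38*t - 15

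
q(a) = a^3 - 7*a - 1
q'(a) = 3*a^2 - 7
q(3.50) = 17.38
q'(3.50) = 29.75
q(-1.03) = 5.12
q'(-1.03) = -3.82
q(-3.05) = -8.02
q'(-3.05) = 20.91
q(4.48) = 57.56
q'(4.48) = 53.21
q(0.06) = -1.42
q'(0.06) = -6.99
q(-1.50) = 6.12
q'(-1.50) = -0.25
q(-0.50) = 2.38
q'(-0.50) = -6.25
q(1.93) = -7.32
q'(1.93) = 4.17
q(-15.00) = -3271.00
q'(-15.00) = 668.00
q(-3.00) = -7.00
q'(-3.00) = 20.00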